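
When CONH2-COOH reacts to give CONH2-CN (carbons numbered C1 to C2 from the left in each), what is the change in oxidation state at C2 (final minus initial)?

Before: C2 has 1 bond to C, 3 bonds to O → oxidation state +3.
After: C2 has 1 bond to C, 3 bonds to N → oxidation state +3.
Δ = +3 − (+3) = 0, so no net redox change at C2.

0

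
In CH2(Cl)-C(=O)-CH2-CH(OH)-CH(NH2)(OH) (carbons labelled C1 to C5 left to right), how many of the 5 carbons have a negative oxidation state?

2

Bonds to more-electronegative neighbours contribute +1 each, bonds to H or metals contribute −1 each, and C–C bonds contribute 0. Tallying each carbon:
C1: 1C, 2H, 1Cl → 0 − 2 + 1 = -1
C2: 2C, 2O → 0 + 2 = +2
C3: 2C, 2H → 0 − 2 = -2
C4: 2C, 1H, 1O → 0 − 1 + 1 = 0
C5: 1C, 1H, 1O, 1N → 0 − 1 + 1 + 1 = +1
2 carbons (C1, C3) meet the condition.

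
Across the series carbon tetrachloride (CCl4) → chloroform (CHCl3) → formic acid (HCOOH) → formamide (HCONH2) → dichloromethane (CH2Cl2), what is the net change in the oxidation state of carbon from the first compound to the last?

-4

Carbon oxidation states along the series — carbon tetrachloride: +4, chloroform: +2, formic acid: +2, formamide: +2, dichloromethane: 0.
Net change = 0 − (+4) = -4.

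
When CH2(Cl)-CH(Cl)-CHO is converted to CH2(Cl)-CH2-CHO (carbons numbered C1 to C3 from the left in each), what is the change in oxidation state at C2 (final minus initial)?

Before: C2 has 2 bonds to C, 1 bond to H, 1 bond to Cl → oxidation state 0.
After: C2 has 2 bonds to C, 2 bonds to H → oxidation state -2.
Δ = -2 − (0) = -2, so this is a reduction at C2.

-2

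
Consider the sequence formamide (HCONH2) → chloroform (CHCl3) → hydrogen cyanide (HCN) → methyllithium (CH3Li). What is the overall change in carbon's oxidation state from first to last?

Carbon oxidation states along the series — formamide: +2, chloroform: +2, hydrogen cyanide: +2, methyllithium: -4.
Net change = -4 − (+2) = -6.

-6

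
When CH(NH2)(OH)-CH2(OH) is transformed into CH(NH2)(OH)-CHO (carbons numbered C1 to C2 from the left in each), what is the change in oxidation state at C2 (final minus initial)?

Before: C2 has 1 bond to C, 2 bonds to H, 1 bond to O → oxidation state -1.
After: C2 has 1 bond to C, 1 bond to H, 2 bonds to O → oxidation state +1.
Δ = +1 − (-1) = +2, so this is an oxidation at C2.

+2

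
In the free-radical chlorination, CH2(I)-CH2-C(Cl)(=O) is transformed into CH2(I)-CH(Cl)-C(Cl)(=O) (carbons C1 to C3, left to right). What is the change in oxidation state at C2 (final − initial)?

Before: C2 has 2 bonds to C, 2 bonds to H → oxidation state -2.
After: C2 has 2 bonds to C, 1 bond to H, 1 bond to Cl → oxidation state 0.
Δ = 0 − (-2) = +2, so this is an oxidation at C2.

+2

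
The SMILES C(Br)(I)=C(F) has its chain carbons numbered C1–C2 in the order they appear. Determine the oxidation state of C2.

0

C2 has a double bond to C (2×0 = 0), one bond to H (-1), one bond to F (+1).
Oxidation state = 0 − 1 + 1 = 0.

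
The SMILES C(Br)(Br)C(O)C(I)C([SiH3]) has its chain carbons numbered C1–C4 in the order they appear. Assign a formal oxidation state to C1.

+1

C1 has one bond to C (0), one bond to Br (+1), one bond to Br (+1), one bond to H (-1).
Oxidation state = 0 + 1 + 1 − 1 = +1.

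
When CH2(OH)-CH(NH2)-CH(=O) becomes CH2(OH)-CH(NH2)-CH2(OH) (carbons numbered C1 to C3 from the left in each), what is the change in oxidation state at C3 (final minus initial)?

-2

Before: C3 has 1 bond to C, 1 bond to H, 2 bonds to O → oxidation state +1.
After: C3 has 1 bond to C, 2 bonds to H, 1 bond to O → oxidation state -1.
Δ = -1 − (+1) = -2, so this is a reduction at C3.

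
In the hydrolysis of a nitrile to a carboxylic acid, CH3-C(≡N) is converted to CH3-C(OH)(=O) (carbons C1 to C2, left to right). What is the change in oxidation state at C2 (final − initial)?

Before: C2 has 1 bond to C, 3 bonds to N → oxidation state +3.
After: C2 has 1 bond to C, 3 bonds to O → oxidation state +3.
Δ = +3 − (+3) = 0, so no net redox change at C2.

0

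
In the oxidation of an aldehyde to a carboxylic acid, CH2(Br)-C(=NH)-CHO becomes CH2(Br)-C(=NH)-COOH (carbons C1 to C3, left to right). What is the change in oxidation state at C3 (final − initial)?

+2

Before: C3 has 1 bond to C, 1 bond to H, 2 bonds to O → oxidation state +1.
After: C3 has 1 bond to C, 3 bonds to O → oxidation state +3.
Δ = +3 − (+1) = +2, so this is an oxidation at C3.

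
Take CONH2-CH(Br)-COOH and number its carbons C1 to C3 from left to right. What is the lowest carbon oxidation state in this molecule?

0

Each bond to a more electronegative atom (O, N, halogen) counts +1, each bond to a less electronegative atom (H, metal, B, Si) counts −1, and each C–C bond counts 0. Tallying each carbon:
C1: 1C, 2O, 1N → 0 + 2 + 1 = +3
C2: 2C, 1H, 1Br → 0 − 1 + 1 = 0
C3: 1C, 3O → 0 + 3 = +3
The lowest value is 0.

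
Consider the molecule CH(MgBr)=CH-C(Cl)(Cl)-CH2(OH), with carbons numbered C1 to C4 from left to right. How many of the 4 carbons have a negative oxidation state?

3

Tallying each carbon's bonds:
C1: 2C, 1H, 1Mg → 0 − 1 − 1 = -2
C2: 3C, 1H → 0 − 1 = -1
C3: 2C, 2Cl → 0 + 2 = +2
C4: 1C, 2H, 1O → 0 − 2 + 1 = -1
3 carbons (C1, C2, C4) meet the condition.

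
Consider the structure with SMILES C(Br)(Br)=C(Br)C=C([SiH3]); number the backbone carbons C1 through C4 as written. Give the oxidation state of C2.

+1

C2 has a double bond to C (2×0 = 0), one bond to C (0), one bond to Br (+1).
Oxidation state = 0 + 0 + 1 = +1.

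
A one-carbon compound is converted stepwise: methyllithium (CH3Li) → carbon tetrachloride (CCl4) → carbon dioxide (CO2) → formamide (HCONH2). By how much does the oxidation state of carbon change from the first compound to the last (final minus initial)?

+6

Carbon oxidation states along the series — methyllithium: -4, carbon tetrachloride: +4, carbon dioxide: +4, formamide: +2.
Net change = +2 − (-4) = +6.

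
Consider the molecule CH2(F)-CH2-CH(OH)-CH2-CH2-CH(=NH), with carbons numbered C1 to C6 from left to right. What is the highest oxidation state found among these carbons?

Tallying each carbon's bonds:
C1: 1C, 2H, 1F → 0 − 2 + 1 = -1
C2: 2C, 2H → 0 − 2 = -2
C3: 2C, 1H, 1O → 0 − 1 + 1 = 0
C4: 2C, 2H → 0 − 2 = -2
C5: 2C, 2H → 0 − 2 = -2
C6: 1C, 1H, 2N → 0 − 1 + 2 = +1
The highest value is +1.

+1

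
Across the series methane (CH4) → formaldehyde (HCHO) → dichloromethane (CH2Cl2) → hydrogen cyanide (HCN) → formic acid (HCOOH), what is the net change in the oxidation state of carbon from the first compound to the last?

+6

Carbon oxidation states along the series — methane: -4, formaldehyde: 0, dichloromethane: 0, hydrogen cyanide: +2, formic acid: +2.
Net change = +2 − (-4) = +6.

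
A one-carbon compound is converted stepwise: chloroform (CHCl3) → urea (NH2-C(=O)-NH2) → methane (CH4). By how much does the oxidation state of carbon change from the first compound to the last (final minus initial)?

Carbon oxidation states along the series — chloroform: +2, urea: +4, methane: -4.
Net change = -4 − (+2) = -6.

-6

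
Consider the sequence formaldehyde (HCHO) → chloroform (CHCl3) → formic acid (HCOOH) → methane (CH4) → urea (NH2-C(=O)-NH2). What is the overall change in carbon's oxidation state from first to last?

+4

Carbon oxidation states along the series — formaldehyde: 0, chloroform: +2, formic acid: +2, methane: -4, urea: +4.
Net change = +4 − (0) = +4.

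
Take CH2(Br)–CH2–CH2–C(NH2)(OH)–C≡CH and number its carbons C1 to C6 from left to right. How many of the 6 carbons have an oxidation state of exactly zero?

Tallying each carbon's bonds:
C1: 1C, 2H, 1Br → 0 − 2 + 1 = -1
C2: 2C, 2H → 0 − 2 = -2
C3: 2C, 2H → 0 − 2 = -2
C4: 2C, 1O, 1N → 0 + 1 + 1 = +2
C5: 4C → 0 = 0
C6: 3C, 1H → 0 − 1 = -1
1 carbon (C5) meets the condition.

1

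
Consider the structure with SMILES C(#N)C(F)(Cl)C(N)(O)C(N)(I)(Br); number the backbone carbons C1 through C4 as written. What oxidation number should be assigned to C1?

+3

C1 has one bond to C (0), a triple bond to N (3×+1 = +3).
Oxidation state = 0 + 3 = +3.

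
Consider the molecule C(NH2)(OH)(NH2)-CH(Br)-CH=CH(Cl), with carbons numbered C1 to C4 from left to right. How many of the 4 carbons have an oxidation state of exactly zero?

2

Tallying each carbon's bonds:
C1: 1C, 1O, 2N → 0 + 1 + 2 = +3
C2: 2C, 1H, 1Br → 0 − 1 + 1 = 0
C3: 3C, 1H → 0 − 1 = -1
C4: 2C, 1H, 1Cl → 0 − 1 + 1 = 0
2 carbons (C2, C4) meet the condition.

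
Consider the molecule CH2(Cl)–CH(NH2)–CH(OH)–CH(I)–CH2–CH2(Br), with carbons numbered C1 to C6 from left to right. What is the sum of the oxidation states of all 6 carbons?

Tallying each carbon's bonds:
C1: 1C, 2H, 1Cl → 0 − 2 + 1 = -1
C2: 2C, 1H, 1N → 0 − 1 + 1 = 0
C3: 2C, 1H, 1O → 0 − 1 + 1 = 0
C4: 2C, 1H, 1I → 0 − 1 + 1 = 0
C5: 2C, 2H → 0 − 2 = -2
C6: 1C, 2H, 1Br → 0 − 2 + 1 = -1
Sum = -1 + 0 + 0 + 0 − 2 − 1 = -4.

-4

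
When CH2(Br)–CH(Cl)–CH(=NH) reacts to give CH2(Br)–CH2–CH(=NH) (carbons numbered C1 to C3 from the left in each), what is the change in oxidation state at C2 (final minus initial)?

-2

Before: C2 has 2 bonds to C, 1 bond to H, 1 bond to Cl → oxidation state 0.
After: C2 has 2 bonds to C, 2 bonds to H → oxidation state -2.
Δ = -2 − (0) = -2, so this is a reduction at C2.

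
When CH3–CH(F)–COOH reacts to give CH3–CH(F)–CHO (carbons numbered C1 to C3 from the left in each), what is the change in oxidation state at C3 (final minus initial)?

Before: C3 has 1 bond to C, 3 bonds to O → oxidation state +3.
After: C3 has 1 bond to C, 1 bond to H, 2 bonds to O → oxidation state +1.
Δ = +1 − (+3) = -2, so this is a reduction at C3.

-2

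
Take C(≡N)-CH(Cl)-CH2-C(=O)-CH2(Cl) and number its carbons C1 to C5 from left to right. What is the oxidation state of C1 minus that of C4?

C1: 1C, 3N → 0 + 3 = +3
C4: 2C, 2O → 0 + 2 = +2
Difference: +3 − (+2) = +1.

+1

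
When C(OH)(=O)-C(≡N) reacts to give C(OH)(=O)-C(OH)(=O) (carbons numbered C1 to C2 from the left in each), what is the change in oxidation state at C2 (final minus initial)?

0

Before: C2 has 1 bond to C, 3 bonds to N → oxidation state +3.
After: C2 has 1 bond to C, 3 bonds to O → oxidation state +3.
Δ = +3 − (+3) = 0, so no net redox change at C2.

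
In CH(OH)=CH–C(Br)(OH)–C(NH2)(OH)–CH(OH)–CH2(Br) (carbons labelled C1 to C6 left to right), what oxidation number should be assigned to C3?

C3 has one bond to C (0), one bond to C (0), one bond to Br (+1), one bond to O (+1).
Oxidation state = 0 + 0 + 1 + 1 = +2.

+2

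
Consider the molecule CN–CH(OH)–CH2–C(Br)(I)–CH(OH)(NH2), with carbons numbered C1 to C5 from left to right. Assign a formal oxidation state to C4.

C4 has one bond to C (0), one bond to C (0), one bond to Br (+1), one bond to I (+1).
Oxidation state = 0 + 0 + 1 + 1 = +2.

+2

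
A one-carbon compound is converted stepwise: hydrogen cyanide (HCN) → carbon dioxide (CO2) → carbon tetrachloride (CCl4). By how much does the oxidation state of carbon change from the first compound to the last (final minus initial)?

Carbon oxidation states along the series — hydrogen cyanide: +2, carbon dioxide: +4, carbon tetrachloride: +4.
Net change = +4 − (+2) = +2.

+2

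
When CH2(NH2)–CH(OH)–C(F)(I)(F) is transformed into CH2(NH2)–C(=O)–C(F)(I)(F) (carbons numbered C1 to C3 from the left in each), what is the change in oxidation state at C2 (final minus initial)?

+2

Before: C2 has 2 bonds to C, 1 bond to H, 1 bond to O → oxidation state 0.
After: C2 has 2 bonds to C, 2 bonds to O → oxidation state +2.
Δ = +2 − (0) = +2, so this is an oxidation at C2.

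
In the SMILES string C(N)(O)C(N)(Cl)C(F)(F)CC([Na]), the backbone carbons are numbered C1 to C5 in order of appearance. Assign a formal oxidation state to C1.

Count +1 for every bond to an atom more electronegative than carbon and −1 for every bond to one less electronegative; C–C bonds are 0.
C1 has one bond to C (0), one bond to N (+1), one bond to H (-1), one bond to O (+1).
Oxidation state = 0 + 1 − 1 + 1 = +1.

+1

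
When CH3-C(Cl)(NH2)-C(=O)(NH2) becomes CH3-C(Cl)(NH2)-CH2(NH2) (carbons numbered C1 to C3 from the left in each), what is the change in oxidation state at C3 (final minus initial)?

Before: C3 has 1 bond to C, 2 bonds to O, 1 bond to N → oxidation state +3.
After: C3 has 1 bond to C, 2 bonds to H, 1 bond to N → oxidation state -1.
Δ = -1 − (+3) = -4, so this is a reduction at C3.

-4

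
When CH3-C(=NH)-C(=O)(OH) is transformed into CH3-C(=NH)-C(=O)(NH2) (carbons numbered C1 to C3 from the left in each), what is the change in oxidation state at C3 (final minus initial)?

0

Before: C3 has 1 bond to C, 3 bonds to O → oxidation state +3.
After: C3 has 1 bond to C, 2 bonds to O, 1 bond to N → oxidation state +3.
Δ = +3 − (+3) = 0, so no net redox change at C3.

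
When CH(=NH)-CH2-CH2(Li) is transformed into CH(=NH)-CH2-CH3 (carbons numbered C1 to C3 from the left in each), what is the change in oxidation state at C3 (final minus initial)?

Before: C3 has 1 bond to C, 2 bonds to H, 1 bond to Li → oxidation state -3.
After: C3 has 1 bond to C, 3 bonds to H → oxidation state -3.
Δ = -3 − (-3) = 0, so no net redox change at C3.

0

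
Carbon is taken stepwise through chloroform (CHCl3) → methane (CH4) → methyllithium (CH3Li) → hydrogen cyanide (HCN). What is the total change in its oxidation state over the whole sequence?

0

Carbon oxidation states along the series — chloroform: +2, methane: -4, methyllithium: -4, hydrogen cyanide: +2.
Net change = +2 − (+2) = 0.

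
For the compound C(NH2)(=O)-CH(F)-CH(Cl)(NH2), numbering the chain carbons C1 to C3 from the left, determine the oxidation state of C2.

0

Each bond to a more electronegative atom (O, N, halogen) counts +1, each bond to a less electronegative atom (H, metal, B, Si) counts −1, and each C–C bond counts 0.
C2 has one bond to C (0), one bond to C (0), one bond to F (+1), one bond to H (-1).
Oxidation state = 0 + 0 + 1 − 1 = 0.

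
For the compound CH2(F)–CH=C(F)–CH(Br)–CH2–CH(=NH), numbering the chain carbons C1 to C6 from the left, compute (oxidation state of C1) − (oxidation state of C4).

-1

C1: 1C, 2H, 1F → 0 − 2 + 1 = -1
C4: 2C, 1H, 1Br → 0 − 1 + 1 = 0
Difference: -1 − (0) = -1.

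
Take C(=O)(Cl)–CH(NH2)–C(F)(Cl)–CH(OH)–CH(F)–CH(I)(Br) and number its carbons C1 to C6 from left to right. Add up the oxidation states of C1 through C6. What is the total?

Tallying each carbon's bonds:
C1: 1C, 2O, 1Cl → 0 + 2 + 1 = +3
C2: 2C, 1H, 1N → 0 − 1 + 1 = 0
C3: 2C, 1F, 1Cl → 0 + 1 + 1 = +2
C4: 2C, 1H, 1O → 0 − 1 + 1 = 0
C5: 2C, 1H, 1F → 0 − 1 + 1 = 0
C6: 1C, 1H, 1Br, 1I → 0 − 1 + 1 + 1 = +1
Sum = +3 + 0 + 2 + 0 + 0 + 1 = +6.

+6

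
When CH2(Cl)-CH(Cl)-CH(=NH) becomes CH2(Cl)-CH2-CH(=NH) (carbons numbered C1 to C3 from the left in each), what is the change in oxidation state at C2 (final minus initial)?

Before: C2 has 2 bonds to C, 1 bond to H, 1 bond to Cl → oxidation state 0.
After: C2 has 2 bonds to C, 2 bonds to H → oxidation state -2.
Δ = -2 − (0) = -2, so this is a reduction at C2.

-2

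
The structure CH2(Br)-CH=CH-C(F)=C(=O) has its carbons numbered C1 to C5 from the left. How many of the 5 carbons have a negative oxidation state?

3

Bonds to more-electronegative neighbours contribute +1 each, bonds to H or metals contribute −1 each, and C–C bonds contribute 0. Tallying each carbon:
C1: 1C, 2H, 1Br → 0 − 2 + 1 = -1
C2: 3C, 1H → 0 − 1 = -1
C3: 3C, 1H → 0 − 1 = -1
C4: 3C, 1F → 0 + 1 = +1
C5: 2C, 2O → 0 + 2 = +2
3 carbons (C1, C2, C3) meet the condition.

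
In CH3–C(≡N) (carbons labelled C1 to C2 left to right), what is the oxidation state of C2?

C2 has one bond to C (0), a triple bond to N (3×+1 = +3).
Oxidation state = 0 + 3 = +3.

+3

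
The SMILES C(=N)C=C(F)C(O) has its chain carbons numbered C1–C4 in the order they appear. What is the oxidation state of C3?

+1

C3 has a double bond to C (2×0 = 0), one bond to C (0), one bond to F (+1).
Oxidation state = 0 + 0 + 1 = +1.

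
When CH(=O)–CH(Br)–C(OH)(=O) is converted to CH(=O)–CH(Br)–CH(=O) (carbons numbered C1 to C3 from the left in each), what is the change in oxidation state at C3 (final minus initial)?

-2

Before: C3 has 1 bond to C, 3 bonds to O → oxidation state +3.
After: C3 has 1 bond to C, 1 bond to H, 2 bonds to O → oxidation state +1.
Δ = +1 − (+3) = -2, so this is a reduction at C3.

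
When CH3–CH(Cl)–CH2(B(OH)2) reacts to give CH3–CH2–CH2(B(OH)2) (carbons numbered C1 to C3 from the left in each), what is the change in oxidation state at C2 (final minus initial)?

Before: C2 has 2 bonds to C, 1 bond to H, 1 bond to Cl → oxidation state 0.
After: C2 has 2 bonds to C, 2 bonds to H → oxidation state -2.
Δ = -2 − (0) = -2, so this is a reduction at C2.

-2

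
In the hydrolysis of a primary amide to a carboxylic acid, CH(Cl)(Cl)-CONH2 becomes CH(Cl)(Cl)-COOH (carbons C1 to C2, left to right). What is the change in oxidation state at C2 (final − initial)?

Before: C2 has 1 bond to C, 2 bonds to O, 1 bond to N → oxidation state +3.
After: C2 has 1 bond to C, 3 bonds to O → oxidation state +3.
Δ = +3 − (+3) = 0, so no net redox change at C2.

0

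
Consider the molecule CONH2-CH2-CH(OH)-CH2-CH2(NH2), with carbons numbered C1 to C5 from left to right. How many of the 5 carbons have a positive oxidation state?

1

Tallying each carbon's bonds:
C1: 1C, 2O, 1N → 0 + 2 + 1 = +3
C2: 2C, 2H → 0 − 2 = -2
C3: 2C, 1H, 1O → 0 − 1 + 1 = 0
C4: 2C, 2H → 0 − 2 = -2
C5: 1C, 2H, 1N → 0 − 2 + 1 = -1
1 carbon (C1) meets the condition.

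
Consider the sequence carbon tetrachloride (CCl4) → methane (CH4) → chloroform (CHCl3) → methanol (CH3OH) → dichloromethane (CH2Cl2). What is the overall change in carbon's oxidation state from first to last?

-4

Carbon oxidation states along the series — carbon tetrachloride: +4, methane: -4, chloroform: +2, methanol: -2, dichloromethane: 0.
Net change = 0 − (+4) = -4.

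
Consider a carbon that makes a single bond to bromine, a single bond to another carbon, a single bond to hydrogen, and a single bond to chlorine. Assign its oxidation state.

+1

The carbon has one bond to C (0), one bond to H (-1), one bond to Br (+1), one bond to Cl (+1).
Oxidation state = 0 − 1 + 1 + 1 = +1.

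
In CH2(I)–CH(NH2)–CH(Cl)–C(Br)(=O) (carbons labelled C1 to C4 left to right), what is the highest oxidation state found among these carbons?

Tallying each carbon's bonds:
C1: 1C, 2H, 1I → 0 − 2 + 1 = -1
C2: 2C, 1H, 1N → 0 − 1 + 1 = 0
C3: 2C, 1H, 1Cl → 0 − 1 + 1 = 0
C4: 1C, 2O, 1Br → 0 + 2 + 1 = +3
The highest value is +3.

+3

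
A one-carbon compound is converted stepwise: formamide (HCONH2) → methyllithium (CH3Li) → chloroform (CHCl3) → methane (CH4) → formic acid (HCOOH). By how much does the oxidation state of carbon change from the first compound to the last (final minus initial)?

0

Carbon oxidation states along the series — formamide: +2, methyllithium: -4, chloroform: +2, methane: -4, formic acid: +2.
Net change = +2 − (+2) = 0.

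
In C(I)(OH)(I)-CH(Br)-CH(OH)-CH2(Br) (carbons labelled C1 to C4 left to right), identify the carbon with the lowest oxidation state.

Tallying each carbon's bonds:
C1: 1C, 1O, 2I → 0 + 1 + 2 = +3
C2: 2C, 1H, 1Br → 0 − 1 + 1 = 0
C3: 2C, 1H, 1O → 0 − 1 + 1 = 0
C4: 1C, 2H, 1Br → 0 − 2 + 1 = -1
The most reduced carbon is C4 at -1.

C4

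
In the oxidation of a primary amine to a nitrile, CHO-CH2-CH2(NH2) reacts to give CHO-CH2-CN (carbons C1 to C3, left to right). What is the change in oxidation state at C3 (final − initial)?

Before: C3 has 1 bond to C, 2 bonds to H, 1 bond to N → oxidation state -1.
After: C3 has 1 bond to C, 3 bonds to N → oxidation state +3.
Δ = +3 − (-1) = +4, so this is an oxidation at C3.

+4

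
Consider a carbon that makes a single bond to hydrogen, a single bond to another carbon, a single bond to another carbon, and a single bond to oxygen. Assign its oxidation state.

Each bond to a more electronegative atom (O, N, halogen) counts +1, each bond to a less electronegative atom (H, metal, B, Si) counts −1, and each C–C bond counts 0.
The carbon has one bond to C (0), one bond to C (0), one bond to O (+1), one bond to H (-1).
Oxidation state = 0 + 0 + 1 − 1 = 0.

0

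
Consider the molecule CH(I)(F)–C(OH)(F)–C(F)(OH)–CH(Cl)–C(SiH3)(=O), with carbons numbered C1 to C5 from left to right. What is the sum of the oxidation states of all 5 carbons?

Tallying each carbon's bonds:
C1: 1C, 1H, 1F, 1I → 0 − 1 + 1 + 1 = +1
C2: 2C, 1O, 1F → 0 + 1 + 1 = +2
C3: 2C, 1O, 1F → 0 + 1 + 1 = +2
C4: 2C, 1H, 1Cl → 0 − 1 + 1 = 0
C5: 1C, 2O, 1Si → 0 + 2 − 1 = +1
Sum = +1 + 2 + 2 + 0 + 1 = +6.

+6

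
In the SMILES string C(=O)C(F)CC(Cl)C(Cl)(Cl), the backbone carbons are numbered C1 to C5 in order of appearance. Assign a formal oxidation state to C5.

C5 has one bond to C (0), one bond to Cl (+1), one bond to H (-1), one bond to Cl (+1).
Oxidation state = 0 + 1 − 1 + 1 = +1.

+1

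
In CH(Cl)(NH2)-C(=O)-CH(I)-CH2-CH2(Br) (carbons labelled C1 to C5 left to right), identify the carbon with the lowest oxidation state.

C4

Each bond to a more electronegative atom (O, N, halogen) counts +1, each bond to a less electronegative atom (H, metal, B, Si) counts −1, and each C–C bond counts 0. Tallying each carbon:
C1: 1C, 1H, 1N, 1Cl → 0 − 1 + 1 + 1 = +1
C2: 2C, 2O → 0 + 2 = +2
C3: 2C, 1H, 1I → 0 − 1 + 1 = 0
C4: 2C, 2H → 0 − 2 = -2
C5: 1C, 2H, 1Br → 0 − 2 + 1 = -1
The most reduced carbon is C4 at -2.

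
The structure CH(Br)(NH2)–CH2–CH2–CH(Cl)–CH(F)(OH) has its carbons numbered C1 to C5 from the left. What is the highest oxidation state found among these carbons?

+1

Tallying each carbon's bonds:
C1: 1C, 1H, 1N, 1Br → 0 − 1 + 1 + 1 = +1
C2: 2C, 2H → 0 − 2 = -2
C3: 2C, 2H → 0 − 2 = -2
C4: 2C, 1H, 1Cl → 0 − 1 + 1 = 0
C5: 1C, 1H, 1O, 1F → 0 − 1 + 1 + 1 = +1
The highest value is +1.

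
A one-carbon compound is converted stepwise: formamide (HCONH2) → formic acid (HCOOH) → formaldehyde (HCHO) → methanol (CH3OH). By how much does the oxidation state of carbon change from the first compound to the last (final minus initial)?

Carbon oxidation states along the series — formamide: +2, formic acid: +2, formaldehyde: 0, methanol: -2.
Net change = -2 − (+2) = -4.

-4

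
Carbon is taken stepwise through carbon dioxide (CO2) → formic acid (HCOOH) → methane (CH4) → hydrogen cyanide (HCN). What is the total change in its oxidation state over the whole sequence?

Carbon oxidation states along the series — carbon dioxide: +4, formic acid: +2, methane: -4, hydrogen cyanide: +2.
Net change = +2 − (+4) = -2.

-2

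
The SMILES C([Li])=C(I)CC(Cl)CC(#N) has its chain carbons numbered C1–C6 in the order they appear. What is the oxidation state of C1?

Bonds to more-electronegative neighbours contribute +1 each, bonds to H or metals contribute −1 each, and C–C bonds contribute 0.
C1 has a double bond to C (2×0 = 0), one bond to H (-1), one bond to Li (-1).
Oxidation state = 0 − 1 − 1 = -2.

-2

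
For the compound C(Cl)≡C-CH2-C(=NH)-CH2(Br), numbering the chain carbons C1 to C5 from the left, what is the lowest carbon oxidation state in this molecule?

Tallying each carbon's bonds:
C1: 3C, 1Cl → 0 + 1 = +1
C2: 4C → 0 = 0
C3: 2C, 2H → 0 − 2 = -2
C4: 2C, 2N → 0 + 2 = +2
C5: 1C, 2H, 1Br → 0 − 2 + 1 = -1
The lowest value is -2.

-2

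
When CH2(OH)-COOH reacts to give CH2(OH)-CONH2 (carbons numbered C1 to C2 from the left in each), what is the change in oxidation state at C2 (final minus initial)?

Before: C2 has 1 bond to C, 3 bonds to O → oxidation state +3.
After: C2 has 1 bond to C, 2 bonds to O, 1 bond to N → oxidation state +3.
Δ = +3 − (+3) = 0, so no net redox change at C2.

0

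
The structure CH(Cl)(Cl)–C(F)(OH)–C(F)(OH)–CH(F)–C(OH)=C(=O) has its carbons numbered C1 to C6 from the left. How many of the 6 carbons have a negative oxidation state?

0

Tallying each carbon's bonds:
C1: 1C, 1H, 2Cl → 0 − 1 + 2 = +1
C2: 2C, 1O, 1F → 0 + 1 + 1 = +2
C3: 2C, 1O, 1F → 0 + 1 + 1 = +2
C4: 2C, 1H, 1F → 0 − 1 + 1 = 0
C5: 3C, 1O → 0 + 1 = +1
C6: 2C, 2O → 0 + 2 = +2
0 carbons meet the condition.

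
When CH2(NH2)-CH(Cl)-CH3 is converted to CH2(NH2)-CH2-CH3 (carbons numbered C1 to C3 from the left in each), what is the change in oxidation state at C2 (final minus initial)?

-2

Before: C2 has 2 bonds to C, 1 bond to H, 1 bond to Cl → oxidation state 0.
After: C2 has 2 bonds to C, 2 bonds to H → oxidation state -2.
Δ = -2 − (0) = -2, so this is a reduction at C2.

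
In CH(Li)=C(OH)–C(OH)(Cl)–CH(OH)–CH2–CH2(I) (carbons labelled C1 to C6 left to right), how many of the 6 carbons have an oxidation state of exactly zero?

Each bond to a more electronegative atom (O, N, halogen) counts +1, each bond to a less electronegative atom (H, metal, B, Si) counts −1, and each C–C bond counts 0. Tallying each carbon:
C1: 2C, 1H, 1Li → 0 − 1 − 1 = -2
C2: 3C, 1O → 0 + 1 = +1
C3: 2C, 1O, 1Cl → 0 + 1 + 1 = +2
C4: 2C, 1H, 1O → 0 − 1 + 1 = 0
C5: 2C, 2H → 0 − 2 = -2
C6: 1C, 2H, 1I → 0 − 2 + 1 = -1
1 carbon (C4) meets the condition.

1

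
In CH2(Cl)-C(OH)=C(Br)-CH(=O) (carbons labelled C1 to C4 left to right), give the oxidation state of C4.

C4 has one bond to C (0), a double bond to O (2×+1 = +2), one bond to H (-1).
Oxidation state = 0 + 2 − 1 = +1.

+1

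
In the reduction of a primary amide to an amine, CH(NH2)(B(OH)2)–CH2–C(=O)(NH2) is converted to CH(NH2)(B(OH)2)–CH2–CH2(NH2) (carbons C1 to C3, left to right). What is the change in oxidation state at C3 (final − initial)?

Before: C3 has 1 bond to C, 2 bonds to O, 1 bond to N → oxidation state +3.
After: C3 has 1 bond to C, 2 bonds to H, 1 bond to N → oxidation state -1.
Δ = -1 − (+3) = -4, so this is a reduction at C3.

-4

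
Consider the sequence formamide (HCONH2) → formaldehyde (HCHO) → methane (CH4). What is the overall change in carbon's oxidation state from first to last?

-6

Carbon oxidation states along the series — formamide: +2, formaldehyde: 0, methane: -4.
Net change = -4 − (+2) = -6.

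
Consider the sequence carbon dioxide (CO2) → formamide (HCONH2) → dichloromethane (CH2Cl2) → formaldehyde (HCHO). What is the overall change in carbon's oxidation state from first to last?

Carbon oxidation states along the series — carbon dioxide: +4, formamide: +2, dichloromethane: 0, formaldehyde: 0.
Net change = 0 − (+4) = -4.

-4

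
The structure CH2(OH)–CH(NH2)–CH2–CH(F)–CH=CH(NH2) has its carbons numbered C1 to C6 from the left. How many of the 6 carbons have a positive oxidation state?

0

Assign +1 per bond to O/N/halogen, −1 per bond to H or an electropositive element, and 0 per bond to carbon. Tallying each carbon:
C1: 1C, 2H, 1O → 0 − 2 + 1 = -1
C2: 2C, 1H, 1N → 0 − 1 + 1 = 0
C3: 2C, 2H → 0 − 2 = -2
C4: 2C, 1H, 1F → 0 − 1 + 1 = 0
C5: 3C, 1H → 0 − 1 = -1
C6: 2C, 1H, 1N → 0 − 1 + 1 = 0
0 carbons meet the condition.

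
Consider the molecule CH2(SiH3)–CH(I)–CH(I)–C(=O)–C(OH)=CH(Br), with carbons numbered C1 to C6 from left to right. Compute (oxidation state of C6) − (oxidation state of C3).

C6: 2C, 1H, 1Br → 0 − 1 + 1 = 0
C3: 2C, 1H, 1I → 0 − 1 + 1 = 0
Difference: 0 − (0) = 0.

0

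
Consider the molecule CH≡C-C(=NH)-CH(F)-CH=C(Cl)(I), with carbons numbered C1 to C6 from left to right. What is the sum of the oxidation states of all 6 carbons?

+2

Tallying each carbon's bonds:
C1: 3C, 1H → 0 − 1 = -1
C2: 4C → 0 = 0
C3: 2C, 2N → 0 + 2 = +2
C4: 2C, 1H, 1F → 0 − 1 + 1 = 0
C5: 3C, 1H → 0 − 1 = -1
C6: 2C, 1Cl, 1I → 0 + 1 + 1 = +2
Sum = -1 + 0 + 2 + 0 − 1 + 2 = +2.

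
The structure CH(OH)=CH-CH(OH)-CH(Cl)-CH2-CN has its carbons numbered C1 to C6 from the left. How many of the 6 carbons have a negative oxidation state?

2

Tallying each carbon's bonds:
C1: 2C, 1H, 1O → 0 − 1 + 1 = 0
C2: 3C, 1H → 0 − 1 = -1
C3: 2C, 1H, 1O → 0 − 1 + 1 = 0
C4: 2C, 1H, 1Cl → 0 − 1 + 1 = 0
C5: 2C, 2H → 0 − 2 = -2
C6: 1C, 3N → 0 + 3 = +3
2 carbons (C2, C5) meet the condition.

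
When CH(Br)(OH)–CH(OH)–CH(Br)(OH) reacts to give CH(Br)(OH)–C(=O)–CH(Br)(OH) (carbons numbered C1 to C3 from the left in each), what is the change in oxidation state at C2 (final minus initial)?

Before: C2 has 2 bonds to C, 1 bond to H, 1 bond to O → oxidation state 0.
After: C2 has 2 bonds to C, 2 bonds to O → oxidation state +2.
Δ = +2 − (0) = +2, so this is an oxidation at C2.

+2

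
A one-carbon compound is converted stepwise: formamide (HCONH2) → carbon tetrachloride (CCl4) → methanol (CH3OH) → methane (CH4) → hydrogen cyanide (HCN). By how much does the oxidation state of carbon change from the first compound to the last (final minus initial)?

0

Carbon oxidation states along the series — formamide: +2, carbon tetrachloride: +4, methanol: -2, methane: -4, hydrogen cyanide: +2.
Net change = +2 − (+2) = 0.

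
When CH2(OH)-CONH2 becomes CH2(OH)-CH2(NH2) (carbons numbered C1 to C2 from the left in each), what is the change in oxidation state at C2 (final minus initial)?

Before: C2 has 1 bond to C, 2 bonds to O, 1 bond to N → oxidation state +3.
After: C2 has 1 bond to C, 2 bonds to H, 1 bond to N → oxidation state -1.
Δ = -1 − (+3) = -4, so this is a reduction at C2.

-4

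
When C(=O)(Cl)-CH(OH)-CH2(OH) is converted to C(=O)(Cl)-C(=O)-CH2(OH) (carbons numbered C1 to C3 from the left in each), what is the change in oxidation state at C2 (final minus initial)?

Before: C2 has 2 bonds to C, 1 bond to H, 1 bond to O → oxidation state 0.
After: C2 has 2 bonds to C, 2 bonds to O → oxidation state +2.
Δ = +2 − (0) = +2, so this is an oxidation at C2.

+2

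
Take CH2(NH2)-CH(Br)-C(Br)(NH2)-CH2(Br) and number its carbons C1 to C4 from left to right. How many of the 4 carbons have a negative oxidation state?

Tallying each carbon's bonds:
C1: 1C, 2H, 1N → 0 − 2 + 1 = -1
C2: 2C, 1H, 1Br → 0 − 1 + 1 = 0
C3: 2C, 1N, 1Br → 0 + 1 + 1 = +2
C4: 1C, 2H, 1Br → 0 − 2 + 1 = -1
2 carbons (C1, C4) meet the condition.

2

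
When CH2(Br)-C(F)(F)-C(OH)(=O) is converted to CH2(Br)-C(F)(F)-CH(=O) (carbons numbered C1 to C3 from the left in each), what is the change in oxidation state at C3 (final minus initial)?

Before: C3 has 1 bond to C, 3 bonds to O → oxidation state +3.
After: C3 has 1 bond to C, 1 bond to H, 2 bonds to O → oxidation state +1.
Δ = +1 − (+3) = -2, so this is a reduction at C3.

-2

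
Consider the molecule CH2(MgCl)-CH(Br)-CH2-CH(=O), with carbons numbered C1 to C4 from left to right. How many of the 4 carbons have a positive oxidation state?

1

Tallying each carbon's bonds:
C1: 1C, 2H, 1Mg → 0 − 2 − 1 = -3
C2: 2C, 1H, 1Br → 0 − 1 + 1 = 0
C3: 2C, 2H → 0 − 2 = -2
C4: 1C, 1H, 2O → 0 − 1 + 2 = +1
1 carbon (C4) meets the condition.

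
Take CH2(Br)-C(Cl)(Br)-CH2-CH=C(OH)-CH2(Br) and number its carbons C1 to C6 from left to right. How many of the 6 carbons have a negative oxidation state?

Count +1 for every bond to an atom more electronegative than carbon and −1 for every bond to one less electronegative; C–C bonds are 0. Tallying each carbon:
C1: 1C, 2H, 1Br → 0 − 2 + 1 = -1
C2: 2C, 1Cl, 1Br → 0 + 1 + 1 = +2
C3: 2C, 2H → 0 − 2 = -2
C4: 3C, 1H → 0 − 1 = -1
C5: 3C, 1O → 0 + 1 = +1
C6: 1C, 2H, 1Br → 0 − 2 + 1 = -1
4 carbons (C1, C3, C4, C6) meet the condition.

4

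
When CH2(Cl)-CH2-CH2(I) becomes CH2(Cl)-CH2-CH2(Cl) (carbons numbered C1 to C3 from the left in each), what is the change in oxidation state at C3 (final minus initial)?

Before: C3 has 1 bond to C, 2 bonds to H, 1 bond to I → oxidation state -1.
After: C3 has 1 bond to C, 2 bonds to H, 1 bond to Cl → oxidation state -1.
Δ = -1 − (-1) = 0, so no net redox change at C3.

0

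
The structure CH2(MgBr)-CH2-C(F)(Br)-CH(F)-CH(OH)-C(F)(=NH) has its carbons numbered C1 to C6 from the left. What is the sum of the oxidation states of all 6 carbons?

Each bond to a more electronegative atom (O, N, halogen) counts +1, each bond to a less electronegative atom (H, metal, B, Si) counts −1, and each C–C bond counts 0. Tallying each carbon:
C1: 1C, 2H, 1Mg → 0 − 2 − 1 = -3
C2: 2C, 2H → 0 − 2 = -2
C3: 2C, 1F, 1Br → 0 + 1 + 1 = +2
C4: 2C, 1H, 1F → 0 − 1 + 1 = 0
C5: 2C, 1H, 1O → 0 − 1 + 1 = 0
C6: 1C, 2N, 1F → 0 + 2 + 1 = +3
Sum = -3 − 2 + 2 + 0 + 0 + 3 = 0.

0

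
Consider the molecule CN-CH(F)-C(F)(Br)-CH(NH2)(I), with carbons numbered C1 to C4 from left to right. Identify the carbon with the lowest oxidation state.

Tallying each carbon's bonds:
C1: 1C, 3N → 0 + 3 = +3
C2: 2C, 1H, 1F → 0 − 1 + 1 = 0
C3: 2C, 1F, 1Br → 0 + 1 + 1 = +2
C4: 1C, 1H, 1N, 1I → 0 − 1 + 1 + 1 = +1
The most reduced carbon is C2 at 0.

C2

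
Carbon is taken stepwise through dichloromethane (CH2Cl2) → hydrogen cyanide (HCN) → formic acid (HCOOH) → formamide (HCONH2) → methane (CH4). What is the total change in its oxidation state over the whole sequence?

-4

Carbon oxidation states along the series — dichloromethane: 0, hydrogen cyanide: +2, formic acid: +2, formamide: +2, methane: -4.
Net change = -4 − (0) = -4.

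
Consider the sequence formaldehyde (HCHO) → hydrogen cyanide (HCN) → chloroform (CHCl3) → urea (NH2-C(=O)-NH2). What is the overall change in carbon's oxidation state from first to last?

+4

Carbon oxidation states along the series — formaldehyde: 0, hydrogen cyanide: +2, chloroform: +2, urea: +4.
Net change = +4 − (0) = +4.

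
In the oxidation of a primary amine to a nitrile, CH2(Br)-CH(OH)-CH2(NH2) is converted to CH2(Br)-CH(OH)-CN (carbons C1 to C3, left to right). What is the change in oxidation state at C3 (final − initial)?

Before: C3 has 1 bond to C, 2 bonds to H, 1 bond to N → oxidation state -1.
After: C3 has 1 bond to C, 3 bonds to N → oxidation state +3.
Δ = +3 − (-1) = +4, so this is an oxidation at C3.

+4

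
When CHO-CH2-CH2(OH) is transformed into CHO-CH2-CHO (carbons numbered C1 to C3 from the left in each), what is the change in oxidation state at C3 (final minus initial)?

+2

Before: C3 has 1 bond to C, 2 bonds to H, 1 bond to O → oxidation state -1.
After: C3 has 1 bond to C, 1 bond to H, 2 bonds to O → oxidation state +1.
Δ = +1 − (-1) = +2, so this is an oxidation at C3.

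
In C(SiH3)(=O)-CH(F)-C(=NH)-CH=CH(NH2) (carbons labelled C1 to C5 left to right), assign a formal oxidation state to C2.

Bonds to more-electronegative neighbours contribute +1 each, bonds to H or metals contribute −1 each, and C–C bonds contribute 0.
C2 has one bond to C (0), one bond to C (0), one bond to F (+1), one bond to H (-1).
Oxidation state = 0 + 0 + 1 − 1 = 0.

0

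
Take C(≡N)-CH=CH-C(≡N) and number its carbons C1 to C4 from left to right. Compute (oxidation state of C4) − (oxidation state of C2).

C4: 1C, 3N → 0 + 3 = +3
C2: 3C, 1H → 0 − 1 = -1
Difference: +3 − (-1) = +4.

+4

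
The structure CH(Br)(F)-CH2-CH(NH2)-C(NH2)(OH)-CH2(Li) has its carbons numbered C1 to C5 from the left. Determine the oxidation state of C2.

-2

C2 has one bond to C (0), one bond to C (0), one bond to H (-1), one bond to H (-1).
Oxidation state = 0 + 0 − 1 − 1 = -2.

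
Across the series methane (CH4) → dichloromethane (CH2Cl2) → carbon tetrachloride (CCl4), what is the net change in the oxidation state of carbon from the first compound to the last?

+8

Carbon oxidation states along the series — methane: -4, dichloromethane: 0, carbon tetrachloride: +4.
Net change = +4 − (-4) = +8.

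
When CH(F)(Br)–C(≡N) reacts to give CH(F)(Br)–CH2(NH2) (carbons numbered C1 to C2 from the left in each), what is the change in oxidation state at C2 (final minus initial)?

Before: C2 has 1 bond to C, 3 bonds to N → oxidation state +3.
After: C2 has 1 bond to C, 2 bonds to H, 1 bond to N → oxidation state -1.
Δ = -1 − (+3) = -4, so this is a reduction at C2.

-4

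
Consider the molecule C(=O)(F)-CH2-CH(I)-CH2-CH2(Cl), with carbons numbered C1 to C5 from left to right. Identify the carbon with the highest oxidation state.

C1

Count +1 for every bond to an atom more electronegative than carbon and −1 for every bond to one less electronegative; C–C bonds are 0. Tallying each carbon:
C1: 1C, 2O, 1F → 0 + 2 + 1 = +3
C2: 2C, 2H → 0 − 2 = -2
C3: 2C, 1H, 1I → 0 − 1 + 1 = 0
C4: 2C, 2H → 0 − 2 = -2
C5: 1C, 2H, 1Cl → 0 − 2 + 1 = -1
The most oxidised carbon is C1 at +3.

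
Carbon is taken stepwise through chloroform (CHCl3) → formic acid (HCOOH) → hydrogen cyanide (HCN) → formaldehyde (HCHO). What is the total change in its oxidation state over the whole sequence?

Carbon oxidation states along the series — chloroform: +2, formic acid: +2, hydrogen cyanide: +2, formaldehyde: 0.
Net change = 0 − (+2) = -2.

-2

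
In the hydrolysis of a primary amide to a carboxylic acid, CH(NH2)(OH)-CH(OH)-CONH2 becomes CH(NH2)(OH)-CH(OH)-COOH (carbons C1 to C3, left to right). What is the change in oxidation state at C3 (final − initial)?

Before: C3 has 1 bond to C, 2 bonds to O, 1 bond to N → oxidation state +3.
After: C3 has 1 bond to C, 3 bonds to O → oxidation state +3.
Δ = +3 − (+3) = 0, so no net redox change at C3.

0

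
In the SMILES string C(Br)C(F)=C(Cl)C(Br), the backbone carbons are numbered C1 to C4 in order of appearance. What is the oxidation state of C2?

Count +1 for every bond to an atom more electronegative than carbon and −1 for every bond to one less electronegative; C–C bonds are 0.
C2 has one bond to C (0), a double bond to C (2×0 = 0), one bond to F (+1).
Oxidation state = 0 + 0 + 1 = +1.

+1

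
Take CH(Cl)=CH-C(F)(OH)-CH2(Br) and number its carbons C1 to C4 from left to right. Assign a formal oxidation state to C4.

-1

C4 has one bond to C (0), one bond to H (-1), one bond to H (-1), one bond to Br (+1).
Oxidation state = 0 − 1 − 1 + 1 = -1.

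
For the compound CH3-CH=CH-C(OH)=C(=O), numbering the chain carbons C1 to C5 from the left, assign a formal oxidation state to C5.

+2

Each bond to a more electronegative atom (O, N, halogen) counts +1, each bond to a less electronegative atom (H, metal, B, Si) counts −1, and each C–C bond counts 0.
C5 has a double bond to C (2×0 = 0), a double bond to O (2×+1 = +2).
Oxidation state = 0 + 2 = +2.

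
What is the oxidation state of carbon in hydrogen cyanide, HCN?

The carbon has one bond to H (-1), a triple bond to N (3×+1 = +3).
Oxidation state = -1 + 3 = +2.

+2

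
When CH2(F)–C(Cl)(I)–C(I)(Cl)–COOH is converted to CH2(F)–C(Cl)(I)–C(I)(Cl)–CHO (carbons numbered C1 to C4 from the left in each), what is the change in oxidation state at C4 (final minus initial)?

-2

Before: C4 has 1 bond to C, 3 bonds to O → oxidation state +3.
After: C4 has 1 bond to C, 1 bond to H, 2 bonds to O → oxidation state +1.
Δ = +1 − (+3) = -2, so this is a reduction at C4.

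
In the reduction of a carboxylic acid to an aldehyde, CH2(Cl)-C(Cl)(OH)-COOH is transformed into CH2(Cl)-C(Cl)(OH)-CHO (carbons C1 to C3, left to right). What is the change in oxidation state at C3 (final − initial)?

Before: C3 has 1 bond to C, 3 bonds to O → oxidation state +3.
After: C3 has 1 bond to C, 1 bond to H, 2 bonds to O → oxidation state +1.
Δ = +1 − (+3) = -2, so this is a reduction at C3.

-2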